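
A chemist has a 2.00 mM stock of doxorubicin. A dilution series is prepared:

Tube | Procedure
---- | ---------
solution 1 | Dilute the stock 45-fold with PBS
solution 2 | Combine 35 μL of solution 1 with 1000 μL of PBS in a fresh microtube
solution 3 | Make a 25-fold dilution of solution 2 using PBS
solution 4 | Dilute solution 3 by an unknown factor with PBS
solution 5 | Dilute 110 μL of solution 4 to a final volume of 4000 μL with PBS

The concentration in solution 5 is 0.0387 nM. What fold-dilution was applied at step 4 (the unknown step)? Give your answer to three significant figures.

Step 1: 45-fold → factor 45
Step 2: 35 μL + 1000 μL = 1035 μL total → factor 1035/35 = 29.571
Step 3: 25-fold → factor 25
Step 4: unknown factor x
Step 5: 110 μL brought to 4000 μL → factor 4000/110 = 36.364
Product of known-step factors = 1.2097 × 10^6
Overall factor = 2.00 mM / (0.0387 nM) = 5.168 × 10^7
x = 5.168 × 10^7 / 1.2097 × 10^6 = 42.7

42.7-fold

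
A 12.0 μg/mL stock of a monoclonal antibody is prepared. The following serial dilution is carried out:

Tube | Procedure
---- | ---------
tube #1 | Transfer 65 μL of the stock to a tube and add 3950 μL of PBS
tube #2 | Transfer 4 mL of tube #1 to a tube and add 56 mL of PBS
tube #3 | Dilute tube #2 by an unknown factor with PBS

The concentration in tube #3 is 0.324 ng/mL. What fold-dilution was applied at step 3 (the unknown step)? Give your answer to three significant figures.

Step 1: 65 μL + 3950 μL = 4015 μL total → factor 4015/65 = 61.769
Step 2: 4 mL + 56 mL = 60 mL total → factor 60/4 = 15
Step 3: unknown factor x
Product of known-step factors = 926.54
Overall factor = 12.0 μg/mL / (0.324 ng/mL) = 37037
x = 37037 / 926.54 = 40.0

40.0-fold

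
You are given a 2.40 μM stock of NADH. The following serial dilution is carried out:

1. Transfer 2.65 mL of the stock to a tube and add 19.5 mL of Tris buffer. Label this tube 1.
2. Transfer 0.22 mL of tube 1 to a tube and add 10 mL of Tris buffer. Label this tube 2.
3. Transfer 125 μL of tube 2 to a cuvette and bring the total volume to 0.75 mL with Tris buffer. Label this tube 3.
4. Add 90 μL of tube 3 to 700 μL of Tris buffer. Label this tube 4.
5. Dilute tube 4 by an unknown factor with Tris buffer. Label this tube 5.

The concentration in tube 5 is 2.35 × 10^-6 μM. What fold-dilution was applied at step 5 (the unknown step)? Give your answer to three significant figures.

49.9-fold

Step 1: 2.65 mL + 19.5 mL = 22.15 mL total → factor 22.15/2.65 = 8.3585
Step 2: 0.22 mL + 10 mL = 10.22 mL total → factor 10.22/0.22 = 46.455
Step 3: 125 μL brought to 0.75 mL → factor 750/125 = 6
Step 4: 90 μL + 700 μL = 790 μL total → factor 790/90 = 8.7778
Step 5: unknown factor x
Product of known-step factors = 20450
Overall factor = 2.40 μM / (2.35 × 10^-6 μM) = 1.0213 × 10^6
x = 1.0213 × 10^6 / 20450 = 49.9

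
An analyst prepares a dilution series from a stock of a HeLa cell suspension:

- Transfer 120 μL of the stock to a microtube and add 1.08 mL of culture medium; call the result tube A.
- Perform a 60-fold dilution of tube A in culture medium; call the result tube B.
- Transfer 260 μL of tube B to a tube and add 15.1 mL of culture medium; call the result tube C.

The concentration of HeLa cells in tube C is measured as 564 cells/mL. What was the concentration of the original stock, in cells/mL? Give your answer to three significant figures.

Step 1: 120 μL + 1.08 mL = 1200 μL total → factor 1200/120 = 10
Step 2: 60-fold → factor 60
Step 3: 260 μL + 15.1 mL = 15360 μL total → factor 15360/260 = 59.077
Overall dilution factor = 10 × 60 × 59.077 = 35446
Stock = 564 cells/mL × 35446 = 2.00 × 10^7 cells/mL

2.00 × 10^7 cells/mL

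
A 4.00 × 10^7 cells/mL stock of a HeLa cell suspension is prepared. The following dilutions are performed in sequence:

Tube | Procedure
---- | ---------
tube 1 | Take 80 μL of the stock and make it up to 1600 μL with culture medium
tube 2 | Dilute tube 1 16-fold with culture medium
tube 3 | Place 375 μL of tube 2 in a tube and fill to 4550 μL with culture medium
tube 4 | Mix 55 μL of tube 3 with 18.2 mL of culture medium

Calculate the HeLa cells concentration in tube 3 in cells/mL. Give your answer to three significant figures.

1.03 × 10^4 cells/mL

Step 1: 80 μL brought to 1600 μL → factor 1600/80 = 20
Step 2: 16-fold → factor 16
Step 3: 375 μL brought to 4550 μL → factor 4550/375 = 12.133
Dilution factor through tube 3 = 20 × 16 × 12.133 = 3882.7
[tube 3] = 4.00 × 10^7 cells/mL / 3882.7 = 1.03 × 10^4 cells/mL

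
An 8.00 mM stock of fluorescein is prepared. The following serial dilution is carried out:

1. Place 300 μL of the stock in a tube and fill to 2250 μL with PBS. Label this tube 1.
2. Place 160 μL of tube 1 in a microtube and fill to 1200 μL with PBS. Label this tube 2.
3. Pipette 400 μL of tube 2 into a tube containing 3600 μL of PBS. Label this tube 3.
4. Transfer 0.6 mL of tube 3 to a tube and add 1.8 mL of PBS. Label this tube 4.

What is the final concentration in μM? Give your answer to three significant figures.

3.56 μM

Step 1: 300 μL brought to 2250 μL → factor 2250/300 = 7.5
Step 2: 160 μL brought to 1200 μL → factor 1200/160 = 7.5
Step 3: 400 μL + 3600 μL = 4000 μL total → factor 4000/400 = 10
Step 4: 0.6 mL + 1.8 mL = 2.4 mL total → factor 2.4/0.6 = 4
Overall dilution factor = 7.5 × 7.5 × 10 × 4 = 2250
Final = 8.00 mM / 2250 = 0.003556 mM = 3.56 μM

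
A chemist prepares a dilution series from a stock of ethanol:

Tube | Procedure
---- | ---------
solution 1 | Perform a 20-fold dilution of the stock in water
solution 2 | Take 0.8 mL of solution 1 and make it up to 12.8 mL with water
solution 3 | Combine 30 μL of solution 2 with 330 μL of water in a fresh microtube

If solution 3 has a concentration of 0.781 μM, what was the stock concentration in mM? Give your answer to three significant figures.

Step 1: 20-fold → factor 20
Step 2: 0.8 mL brought to 12.8 mL → factor 12.8/0.8 = 16
Step 3: 30 μL + 330 μL = 360 μL total → factor 360/30 = 12
Overall dilution factor = 20 × 16 × 12 = 3840
Stock = 0.781 μM × 3840 = 2999 μM = 3.00 mM

3.00 mM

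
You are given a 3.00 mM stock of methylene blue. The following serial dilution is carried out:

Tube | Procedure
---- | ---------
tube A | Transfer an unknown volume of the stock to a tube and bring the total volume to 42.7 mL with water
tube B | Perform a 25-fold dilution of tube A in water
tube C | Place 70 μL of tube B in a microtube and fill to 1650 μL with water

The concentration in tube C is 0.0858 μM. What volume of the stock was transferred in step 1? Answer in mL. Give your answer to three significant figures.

0.720 mL

Step 1: v brought to 42.7 mL → factor = 42.7 mL/v
Step 2: 25-fold → factor 25
Step 3: 70 μL brought to 1650 μL → factor 1650/70 = 23.571
Product of known-step factors = 589.29
Overall factor = 3.00 mM / (0.0858 μM) = 34965
Step-1 factor = 34965 / 589.29 = 59.335
v = 42.7 mL / 59.335 = 0.720 mL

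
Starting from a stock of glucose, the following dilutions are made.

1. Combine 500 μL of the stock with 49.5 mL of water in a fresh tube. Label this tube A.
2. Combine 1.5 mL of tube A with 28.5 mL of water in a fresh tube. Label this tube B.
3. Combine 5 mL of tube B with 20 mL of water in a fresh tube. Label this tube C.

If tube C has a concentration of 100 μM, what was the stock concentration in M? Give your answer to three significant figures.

1.00 M

Step 1: 500 μL + 49.5 mL = 50000 μL total → factor 50000/500 = 100
Step 2: 1.5 mL + 28.5 mL = 30 mL total → factor 30/1.5 = 20
Step 3: 5 mL + 20 mL = 25 mL total → factor 25/5 = 5
Overall dilution factor = 100 × 20 × 5 = 10000
Stock = 100 μM × 10000 = 1.000 × 10^6 μM = 1.00 M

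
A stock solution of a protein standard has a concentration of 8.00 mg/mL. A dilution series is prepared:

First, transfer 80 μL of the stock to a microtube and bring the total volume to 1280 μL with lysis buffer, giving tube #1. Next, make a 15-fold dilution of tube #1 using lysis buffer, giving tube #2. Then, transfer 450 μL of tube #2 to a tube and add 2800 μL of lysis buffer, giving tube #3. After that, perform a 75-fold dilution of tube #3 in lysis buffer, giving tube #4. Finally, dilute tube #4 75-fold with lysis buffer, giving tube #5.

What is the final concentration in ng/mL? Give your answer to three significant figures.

0.821 ng/mL

Step 1: 80 μL brought to 1280 μL → factor 1280/80 = 16
Step 2: 15-fold → factor 15
Step 3: 450 μL + 2800 μL = 3250 μL total → factor 3250/450 = 7.2222
Step 4: 75-fold → factor 75
Step 5: 75-fold → factor 75
Overall dilution factor = 16 × 15 × 7.2222 × 75 × 75 = 9.75 × 10^6
Final = 8.00 mg/mL / 9.75 × 10^6 = 8.205 × 10^-7 mg/mL = 0.821 ng/mL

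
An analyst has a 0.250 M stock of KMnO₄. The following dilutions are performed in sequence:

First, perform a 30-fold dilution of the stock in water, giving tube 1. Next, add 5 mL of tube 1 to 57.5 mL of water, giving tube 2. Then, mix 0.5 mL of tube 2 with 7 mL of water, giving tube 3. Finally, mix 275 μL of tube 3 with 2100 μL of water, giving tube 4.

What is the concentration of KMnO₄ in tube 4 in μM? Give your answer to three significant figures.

Step 1: 30-fold → factor 30
Step 2: 5 mL + 57.5 mL = 62.5 mL total → factor 62.5/5 = 12.5
Step 3: 0.5 mL + 7 mL = 7.5 mL total → factor 7.5/0.5 = 15
Step 4: 275 μL + 2100 μL = 2375 μL total → factor 2375/275 = 8.6364
Overall dilution factor = 30 × 12.5 × 15 × 8.6364 = 48580
Final = 0.250 M / 48580 = 5.146 × 10^-6 M = 5.15 μM

5.15 μM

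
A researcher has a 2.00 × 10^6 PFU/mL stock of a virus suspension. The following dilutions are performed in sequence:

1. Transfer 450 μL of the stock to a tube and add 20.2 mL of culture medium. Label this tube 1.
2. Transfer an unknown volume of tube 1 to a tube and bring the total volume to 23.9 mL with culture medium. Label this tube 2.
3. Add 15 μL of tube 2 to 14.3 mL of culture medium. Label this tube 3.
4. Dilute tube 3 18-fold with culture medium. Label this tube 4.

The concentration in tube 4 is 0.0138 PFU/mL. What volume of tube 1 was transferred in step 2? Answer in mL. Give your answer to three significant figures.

0.130 mL

Step 1: 450 μL + 20.2 mL = 20650 μL total → factor 20650/450 = 45.889
Step 2: v brought to 23.9 mL → factor = 23.9 mL/v
Step 3: 15 μL + 14.3 mL = 14315 μL total → factor 14315/15 = 954.33
Step 4: 18-fold → factor 18
Product of known-step factors = 7.8828 × 10^5
Overall factor = 2.00 × 10^6 PFU/mL / (0.0138 PFU/mL) = 1.4493 × 10^8
Step-2 factor = 1.4493 × 10^8 / 7.8828 × 10^5 = 183.85
v = 23.9 mL / 183.85 = 0.130 mL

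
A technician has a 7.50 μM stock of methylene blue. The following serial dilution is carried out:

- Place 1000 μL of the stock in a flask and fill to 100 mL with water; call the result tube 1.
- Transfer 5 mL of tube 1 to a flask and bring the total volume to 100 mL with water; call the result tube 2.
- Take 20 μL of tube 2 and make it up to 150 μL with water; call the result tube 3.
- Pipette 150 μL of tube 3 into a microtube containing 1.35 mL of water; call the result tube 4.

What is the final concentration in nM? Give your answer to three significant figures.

Step 1: 1000 μL brought to 100 mL → factor 1 × 10^5/1000 = 100
Step 2: 5 mL brought to 100 mL → factor 100/5 = 20
Step 3: 20 μL brought to 150 μL → factor 150/20 = 7.5
Step 4: 150 μL + 1.35 mL = 1500 μL total → factor 1500/150 = 10
Overall dilution factor = 100 × 20 × 7.5 × 10 = 1.5 × 10^5
Final = 7.50 μM / 1.5 × 10^5 = 5.000 × 10^-5 μM = 0.0500 nM

0.0500 nM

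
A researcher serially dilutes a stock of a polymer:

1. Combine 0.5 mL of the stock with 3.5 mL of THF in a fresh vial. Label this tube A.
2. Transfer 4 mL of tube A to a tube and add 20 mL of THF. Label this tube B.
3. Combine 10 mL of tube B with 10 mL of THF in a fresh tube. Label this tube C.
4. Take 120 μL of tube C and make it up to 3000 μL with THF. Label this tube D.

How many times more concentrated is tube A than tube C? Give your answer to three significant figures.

Step 1: 0.5 mL + 3.5 mL = 4 mL total → factor 4/0.5 = 8
Step 2: 4 mL + 20 mL = 24 mL total → factor 24/4 = 6
Step 3: 10 mL + 10 mL = 20 mL total → factor 20/10 = 2
Dilution factor to tube A = 8; to tube C = 96
[tube A]/[tube C] = (factor to tube C)/(factor to tube A) = 96/8 = 12.0

12.0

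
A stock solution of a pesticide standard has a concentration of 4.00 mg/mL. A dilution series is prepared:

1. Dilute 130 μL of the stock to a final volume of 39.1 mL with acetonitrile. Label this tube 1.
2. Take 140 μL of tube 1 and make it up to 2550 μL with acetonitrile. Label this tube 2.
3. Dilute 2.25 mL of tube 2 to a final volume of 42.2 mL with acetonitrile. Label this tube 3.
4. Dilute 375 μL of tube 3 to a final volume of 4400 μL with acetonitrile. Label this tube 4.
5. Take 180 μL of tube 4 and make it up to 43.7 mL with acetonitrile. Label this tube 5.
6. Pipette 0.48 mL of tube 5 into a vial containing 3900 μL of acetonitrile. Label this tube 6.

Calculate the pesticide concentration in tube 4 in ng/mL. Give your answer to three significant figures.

Step 1: 130 μL brought to 39.1 mL → factor 39100/130 = 300.77
Step 2: 140 μL brought to 2550 μL → factor 2550/140 = 18.214
Step 3: 2.25 mL brought to 42.2 mL → factor 42.2/2.25 = 18.756
Step 4: 375 μL brought to 4400 μL → factor 4400/375 = 11.733
Dilution factor through tube 4 = 300.77 × 18.214 × 18.756 × 11.733 = 1.2056 × 10^6
[tube 4] = 4.00 mg/mL / 1.2056 × 10^6 = 3.318 × 10^-6 mg/mL = 3.32 ng/mL

3.32 ng/mL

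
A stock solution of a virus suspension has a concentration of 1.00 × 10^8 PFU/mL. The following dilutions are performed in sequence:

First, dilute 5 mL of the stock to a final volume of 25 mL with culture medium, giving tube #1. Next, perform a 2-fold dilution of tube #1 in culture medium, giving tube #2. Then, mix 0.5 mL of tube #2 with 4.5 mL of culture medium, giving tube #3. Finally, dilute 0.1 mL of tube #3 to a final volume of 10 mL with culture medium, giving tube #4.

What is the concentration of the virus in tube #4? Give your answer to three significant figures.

1.00 × 10^4 PFU/mL

Step 1: 5 mL brought to 25 mL → factor 25/5 = 5
Step 2: 2-fold → factor 2
Step 3: 0.5 mL + 4.5 mL = 5 mL total → factor 5/0.5 = 10
Step 4: 0.1 mL brought to 10 mL → factor 10/0.1 = 100
Overall dilution factor = 5 × 2 × 10 × 100 = 10000
Final = 1.00 × 10^8 PFU/mL / 10000 = 1.00 × 10^4 PFU/mL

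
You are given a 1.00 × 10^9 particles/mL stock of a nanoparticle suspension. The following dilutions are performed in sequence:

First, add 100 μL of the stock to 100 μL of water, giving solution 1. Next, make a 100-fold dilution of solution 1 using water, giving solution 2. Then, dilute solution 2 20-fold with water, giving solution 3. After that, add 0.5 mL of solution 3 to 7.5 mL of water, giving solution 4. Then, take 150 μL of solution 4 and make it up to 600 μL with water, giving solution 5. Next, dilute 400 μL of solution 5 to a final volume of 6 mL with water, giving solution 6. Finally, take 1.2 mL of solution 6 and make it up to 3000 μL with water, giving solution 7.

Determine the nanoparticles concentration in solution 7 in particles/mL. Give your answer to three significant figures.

Step 1: 100 μL + 100 μL = 200 μL total → factor 200/100 = 2
Step 2: 100-fold → factor 100
Step 3: 20-fold → factor 20
Step 4: 0.5 mL + 7.5 mL = 8 mL total → factor 8/0.5 = 16
Step 5: 150 μL brought to 600 μL → factor 600/150 = 4
Step 6: 400 μL brought to 6 mL → factor 6000/400 = 15
Step 7: 1.2 mL brought to 3000 μL → factor 3/1.2 = 2.5
Overall dilution factor = 2 × 100 × 20 × 16 × 4 × 15 × 2.5 = 9.6 × 10^6
Final = 1.00 × 10^9 particles/mL / 9.6 × 10^6 = 104 particles/mL

104 particles/mL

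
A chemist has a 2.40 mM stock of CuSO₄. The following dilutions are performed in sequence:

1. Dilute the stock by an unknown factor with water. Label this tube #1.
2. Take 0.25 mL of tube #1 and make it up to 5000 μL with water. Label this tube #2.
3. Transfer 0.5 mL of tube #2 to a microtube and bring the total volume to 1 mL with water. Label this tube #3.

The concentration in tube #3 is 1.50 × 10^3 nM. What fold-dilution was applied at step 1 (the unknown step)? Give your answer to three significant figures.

40.0-fold

Step 1: unknown factor x
Step 2: 0.25 mL brought to 5000 μL → factor 5/0.25 = 20
Step 3: 0.5 mL brought to 1 mL → factor 1/0.5 = 2
Product of known-step factors = 40
Overall factor = 2.40 mM / (1.50 × 10^3 nM) = 1600
x = 1600 / 40 = 40.0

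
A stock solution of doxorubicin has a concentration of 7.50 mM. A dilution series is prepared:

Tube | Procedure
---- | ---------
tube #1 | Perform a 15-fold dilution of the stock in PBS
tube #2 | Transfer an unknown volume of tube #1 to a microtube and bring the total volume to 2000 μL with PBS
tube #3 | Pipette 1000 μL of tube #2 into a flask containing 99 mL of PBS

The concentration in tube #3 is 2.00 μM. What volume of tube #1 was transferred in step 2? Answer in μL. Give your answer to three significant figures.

800 μL

Step 1: 15-fold → factor 15
Step 2: v brought to 2000 μL → factor = 2000 μL/v
Step 3: 1000 μL + 99 mL = 1 × 10^5 μL total → factor 1 × 10^5/1000 = 100
Product of known-step factors = 1500
Overall factor = 7.50 mM / (2.00 μM) = 3750
Step-2 factor = 3750 / 1500 = 2.5
v = 2000 μL / 2.5 = 800 μL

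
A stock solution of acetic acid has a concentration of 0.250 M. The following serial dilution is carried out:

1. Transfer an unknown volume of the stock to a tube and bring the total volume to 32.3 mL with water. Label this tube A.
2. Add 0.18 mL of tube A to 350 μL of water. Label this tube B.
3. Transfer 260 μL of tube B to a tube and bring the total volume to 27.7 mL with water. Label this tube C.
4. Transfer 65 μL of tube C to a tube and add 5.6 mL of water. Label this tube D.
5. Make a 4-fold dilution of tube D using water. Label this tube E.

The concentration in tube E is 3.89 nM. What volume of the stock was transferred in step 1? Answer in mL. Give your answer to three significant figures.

Step 1: v brought to 32.3 mL → factor = 32.3 mL/v
Step 2: 0.18 mL + 350 μL = 0.53 mL total → factor 0.53/0.18 = 2.9444
Step 3: 260 μL brought to 27.7 mL → factor 27700/260 = 106.54
Step 4: 65 μL + 5.6 mL = 5665 μL total → factor 5665/65 = 87.154
Step 5: 4-fold → factor 4
Product of known-step factors = 1.0936 × 10^5
Overall factor = 0.250 M / (3.89 nM) = 6.4267 × 10^7
Step-1 factor = 6.4267 × 10^7 / 1.0936 × 10^5 = 587.67
v = 32.3 mL / 587.67 = 0.0550 mL

0.0550 mL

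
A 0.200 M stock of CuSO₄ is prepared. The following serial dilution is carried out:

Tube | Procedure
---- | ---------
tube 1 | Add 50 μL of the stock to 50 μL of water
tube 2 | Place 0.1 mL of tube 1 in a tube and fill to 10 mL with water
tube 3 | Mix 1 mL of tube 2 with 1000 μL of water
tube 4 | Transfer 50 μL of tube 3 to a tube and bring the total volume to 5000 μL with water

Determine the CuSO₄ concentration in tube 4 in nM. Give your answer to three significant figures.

5.00 × 10^3 nM

Step 1: 50 μL + 50 μL = 100 μL total → factor 100/50 = 2
Step 2: 0.1 mL brought to 10 mL → factor 10/0.1 = 100
Step 3: 1 mL + 1000 μL = 2 mL total → factor 2/1 = 2
Step 4: 50 μL brought to 5000 μL → factor 5000/50 = 100
Overall dilution factor = 2 × 100 × 2 × 100 = 40000
Final = 0.200 M / 40000 = 5.000 × 10^-6 M = 5.00 × 10^3 nM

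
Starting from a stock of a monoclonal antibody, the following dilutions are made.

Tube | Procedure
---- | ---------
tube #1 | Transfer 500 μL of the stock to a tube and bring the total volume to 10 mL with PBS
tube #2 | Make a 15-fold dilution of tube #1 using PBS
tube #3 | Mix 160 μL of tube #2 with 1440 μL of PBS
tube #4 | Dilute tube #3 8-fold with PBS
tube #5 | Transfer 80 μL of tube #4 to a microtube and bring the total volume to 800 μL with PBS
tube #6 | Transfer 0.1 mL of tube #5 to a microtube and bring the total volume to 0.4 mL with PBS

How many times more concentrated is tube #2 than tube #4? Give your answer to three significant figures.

80.0

Step 1: 500 μL brought to 10 mL → factor 10000/500 = 20
Step 2: 15-fold → factor 15
Step 3: 160 μL + 1440 μL = 1600 μL total → factor 1600/160 = 10
Step 4: 8-fold → factor 8
Dilution factor to tube #2 = 300; to tube #4 = 24000
[tube #2]/[tube #4] = (factor to tube #4)/(factor to tube #2) = 24000/300 = 80.0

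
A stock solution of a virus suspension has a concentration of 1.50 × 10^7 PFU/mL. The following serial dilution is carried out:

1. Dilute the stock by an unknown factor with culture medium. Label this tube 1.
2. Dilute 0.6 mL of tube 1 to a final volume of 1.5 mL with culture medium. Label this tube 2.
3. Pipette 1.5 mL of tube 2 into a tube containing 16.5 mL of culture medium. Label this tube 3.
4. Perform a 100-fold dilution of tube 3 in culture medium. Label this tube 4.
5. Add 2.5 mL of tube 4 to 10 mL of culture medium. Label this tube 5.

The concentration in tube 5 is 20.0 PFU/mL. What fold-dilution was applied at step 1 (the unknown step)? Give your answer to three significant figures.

50.0-fold

Step 1: unknown factor x
Step 2: 0.6 mL brought to 1.5 mL → factor 1.5/0.6 = 2.5
Step 3: 1.5 mL + 16.5 mL = 18 mL total → factor 18/1.5 = 12
Step 4: 100-fold → factor 100
Step 5: 2.5 mL + 10 mL = 12.5 mL total → factor 12.5/2.5 = 5
Product of known-step factors = 15000
Overall factor = 1.50 × 10^7 PFU/mL / (20.0 PFU/mL) = 7.5 × 10^5
x = 7.5 × 10^5 / 15000 = 50.0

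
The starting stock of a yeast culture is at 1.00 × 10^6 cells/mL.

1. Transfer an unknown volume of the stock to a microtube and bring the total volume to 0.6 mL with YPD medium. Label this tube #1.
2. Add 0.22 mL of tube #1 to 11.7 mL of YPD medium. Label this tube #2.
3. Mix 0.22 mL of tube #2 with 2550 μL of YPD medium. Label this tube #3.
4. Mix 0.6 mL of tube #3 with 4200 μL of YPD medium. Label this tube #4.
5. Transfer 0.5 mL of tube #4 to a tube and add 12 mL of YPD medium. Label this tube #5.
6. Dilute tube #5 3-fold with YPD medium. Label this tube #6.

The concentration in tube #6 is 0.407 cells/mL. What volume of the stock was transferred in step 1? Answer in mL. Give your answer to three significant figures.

0.100 mL

Step 1: v brought to 0.6 mL → factor = 0.6 mL/v
Step 2: 0.22 mL + 11.7 mL = 11.92 mL total → factor 11.92/0.22 = 54.182
Step 3: 0.22 mL + 2550 μL = 2.77 mL total → factor 2.77/0.22 = 12.591
Step 4: 0.6 mL + 4200 μL = 4.8 mL total → factor 4.8/0.6 = 8
Step 5: 0.5 mL + 12 mL = 12.5 mL total → factor 12.5/0.5 = 25
Step 6: 3-fold → factor 3
Product of known-step factors = 4.0932 × 10^5
Overall factor = 1.00 × 10^6 cells/mL / (0.407 cells/mL) = 2.457 × 10^6
Step-1 factor = 2.457 × 10^6 / 4.0932 × 10^5 = 6.0027
v = 0.6 mL / 6.0027 = 0.100 mL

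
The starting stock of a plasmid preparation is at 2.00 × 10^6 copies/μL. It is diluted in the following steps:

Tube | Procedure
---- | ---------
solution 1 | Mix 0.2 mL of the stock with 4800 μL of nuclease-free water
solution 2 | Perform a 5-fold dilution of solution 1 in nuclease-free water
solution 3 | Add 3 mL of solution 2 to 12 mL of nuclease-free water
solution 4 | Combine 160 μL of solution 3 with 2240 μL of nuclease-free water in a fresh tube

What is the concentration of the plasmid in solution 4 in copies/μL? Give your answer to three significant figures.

213 copies/μL

Step 1: 0.2 mL + 4800 μL = 5 mL total → factor 5/0.2 = 25
Step 2: 5-fold → factor 5
Step 3: 3 mL + 12 mL = 15 mL total → factor 15/3 = 5
Step 4: 160 μL + 2240 μL = 2400 μL total → factor 2400/160 = 15
Overall dilution factor = 25 × 5 × 5 × 15 = 9375
Final = 2.00 × 10^6 copies/μL / 9375 = 213 copies/μL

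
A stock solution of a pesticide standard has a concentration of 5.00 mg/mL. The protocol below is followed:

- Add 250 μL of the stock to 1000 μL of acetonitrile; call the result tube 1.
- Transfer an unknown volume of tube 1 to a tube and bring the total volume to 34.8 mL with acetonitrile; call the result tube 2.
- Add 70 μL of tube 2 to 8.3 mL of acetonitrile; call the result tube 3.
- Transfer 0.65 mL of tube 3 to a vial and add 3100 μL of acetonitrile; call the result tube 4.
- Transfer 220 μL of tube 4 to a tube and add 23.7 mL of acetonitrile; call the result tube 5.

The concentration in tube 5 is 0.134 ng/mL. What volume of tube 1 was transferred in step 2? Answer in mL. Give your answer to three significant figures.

0.350 mL

Step 1: 250 μL + 1000 μL = 1250 μL total → factor 1250/250 = 5
Step 2: v brought to 34.8 mL → factor = 34.8 mL/v
Step 3: 70 μL + 8.3 mL = 8370 μL total → factor 8370/70 = 119.57
Step 4: 0.65 mL + 3100 μL = 3.75 mL total → factor 3.75/0.65 = 5.7692
Step 5: 220 μL + 23.7 mL = 23920 μL total → factor 23920/220 = 108.73
Product of known-step factors = 3.7502 × 10^5
Overall factor = 5.00 mg/mL / (0.134 ng/mL) = 3.7313 × 10^7
Step-2 factor = 3.7313 × 10^7 / 3.7502 × 10^5 = 99.497
v = 34.8 mL / 99.497 = 0.350 mL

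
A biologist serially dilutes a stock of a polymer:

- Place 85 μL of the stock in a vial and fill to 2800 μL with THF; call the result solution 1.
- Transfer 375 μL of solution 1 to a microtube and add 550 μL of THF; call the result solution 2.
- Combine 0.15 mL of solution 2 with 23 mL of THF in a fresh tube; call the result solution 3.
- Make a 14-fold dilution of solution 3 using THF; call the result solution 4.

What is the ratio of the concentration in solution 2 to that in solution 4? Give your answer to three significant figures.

2.16 × 10^3

Step 1: 85 μL brought to 2800 μL → factor 2800/85 = 32.941
Step 2: 375 μL + 550 μL = 925 μL total → factor 925/375 = 2.4667
Step 3: 0.15 mL + 23 mL = 23.15 mL total → factor 23.15/0.15 = 154.33
Step 4: 14-fold → factor 14
Dilution factor to solution 2 = 81.255; to solution 4 = 1.7556 × 10^5
[solution 2]/[solution 4] = (factor to solution 4)/(factor to solution 2) = 1.7556 × 10^5/81.255 = 2.16 × 10^3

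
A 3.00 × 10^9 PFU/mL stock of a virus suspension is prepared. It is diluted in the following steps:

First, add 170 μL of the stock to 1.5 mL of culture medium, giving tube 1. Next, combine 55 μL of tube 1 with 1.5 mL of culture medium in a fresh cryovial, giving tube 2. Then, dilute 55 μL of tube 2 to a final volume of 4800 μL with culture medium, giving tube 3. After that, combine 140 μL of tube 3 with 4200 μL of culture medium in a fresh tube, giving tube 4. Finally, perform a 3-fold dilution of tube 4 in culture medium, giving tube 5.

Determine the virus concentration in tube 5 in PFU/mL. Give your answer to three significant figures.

1.33 × 10^3 PFU/mL

Step 1: 170 μL + 1.5 mL = 1670 μL total → factor 1670/170 = 9.8235
Step 2: 55 μL + 1.5 mL = 1555 μL total → factor 1555/55 = 28.273
Step 3: 55 μL brought to 4800 μL → factor 4800/55 = 87.273
Step 4: 140 μL + 4200 μL = 4340 μL total → factor 4340/140 = 31
Step 5: 3-fold → factor 3
Overall dilution factor = 9.8235 × 28.273 × 87.273 × 31 × 3 = 2.2542 × 10^6
Final = 3.00 × 10^9 PFU/mL / 2.2542 × 10^6 = 1.33 × 10^3 PFU/mL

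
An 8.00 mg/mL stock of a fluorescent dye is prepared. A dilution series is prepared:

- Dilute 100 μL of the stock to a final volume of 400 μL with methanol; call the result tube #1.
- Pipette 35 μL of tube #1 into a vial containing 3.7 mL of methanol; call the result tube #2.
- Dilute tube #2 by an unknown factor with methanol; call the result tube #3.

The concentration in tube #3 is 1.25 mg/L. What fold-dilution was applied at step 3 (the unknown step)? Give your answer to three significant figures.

15.0-fold

Step 1: 100 μL brought to 400 μL → factor 400/100 = 4
Step 2: 35 μL + 3.7 mL = 3735 μL total → factor 3735/35 = 106.71
Step 3: unknown factor x
Product of known-step factors = 426.86
Overall factor = 8.00 mg/mL / (1.25 mg/L) = 6400
x = 6400 / 426.86 = 15.0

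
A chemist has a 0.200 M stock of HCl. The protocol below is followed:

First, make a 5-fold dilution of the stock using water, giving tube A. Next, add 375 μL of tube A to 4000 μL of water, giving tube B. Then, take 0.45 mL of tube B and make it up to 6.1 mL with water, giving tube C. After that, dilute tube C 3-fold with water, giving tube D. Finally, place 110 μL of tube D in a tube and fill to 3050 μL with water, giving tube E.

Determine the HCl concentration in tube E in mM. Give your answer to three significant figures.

0.00304 mM

Step 1: 5-fold → factor 5
Step 2: 375 μL + 4000 μL = 4375 μL total → factor 4375/375 = 11.667
Step 3: 0.45 mL brought to 6.1 mL → factor 6.1/0.45 = 13.556
Step 4: 3-fold → factor 3
Step 5: 110 μL brought to 3050 μL → factor 3050/110 = 27.727
Overall dilution factor = 5 × 11.667 × 13.556 × 3 × 27.727 = 65775
Final = 0.200 M / 65775 = 3.041 × 10^-6 M = 0.00304 mM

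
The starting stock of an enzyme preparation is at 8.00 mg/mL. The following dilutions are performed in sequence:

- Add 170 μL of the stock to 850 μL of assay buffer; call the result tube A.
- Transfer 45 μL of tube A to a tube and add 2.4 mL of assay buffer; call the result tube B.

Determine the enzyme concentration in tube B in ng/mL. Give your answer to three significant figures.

2.45 × 10^4 ng/mL

Step 1: 170 μL + 850 μL = 1020 μL total → factor 1020/170 = 6
Step 2: 45 μL + 2.4 mL = 2445 μL total → factor 2445/45 = 54.333
Overall dilution factor = 6 × 54.333 = 326
Final = 8.00 mg/mL / 326 = 0.02454 mg/mL = 2.45 × 10^4 ng/mL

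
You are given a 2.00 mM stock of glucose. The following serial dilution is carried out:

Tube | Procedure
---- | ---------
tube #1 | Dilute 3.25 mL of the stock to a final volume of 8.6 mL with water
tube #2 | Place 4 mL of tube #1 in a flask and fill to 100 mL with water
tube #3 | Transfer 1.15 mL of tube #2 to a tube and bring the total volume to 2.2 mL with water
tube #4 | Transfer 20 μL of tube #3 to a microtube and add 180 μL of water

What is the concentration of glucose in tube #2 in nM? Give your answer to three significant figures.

Step 1: 3.25 mL brought to 8.6 mL → factor 8.6/3.25 = 2.6462
Step 2: 4 mL brought to 100 mL → factor 100/4 = 25
Dilution factor through tube #2 = 2.6462 × 25 = 66.154
[tube #2] = 2.00 mM / 66.154 = 0.03023 mM = 3.02 × 10^4 nM

3.02 × 10^4 nM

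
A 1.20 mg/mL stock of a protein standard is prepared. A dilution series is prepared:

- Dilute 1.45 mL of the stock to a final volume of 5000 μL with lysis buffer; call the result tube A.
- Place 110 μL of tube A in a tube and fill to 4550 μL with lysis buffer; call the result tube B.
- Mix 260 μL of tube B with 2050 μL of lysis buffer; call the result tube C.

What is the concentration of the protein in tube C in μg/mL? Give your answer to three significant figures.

0.947 μg/mL

Step 1: 1.45 mL brought to 5000 μL → factor 5/1.45 = 3.4483
Step 2: 110 μL brought to 4550 μL → factor 4550/110 = 41.364
Step 3: 260 μL + 2050 μL = 2310 μL total → factor 2310/260 = 8.8846
Overall dilution factor = 3.4483 × 41.364 × 8.8846 = 1267.2
Final = 1.20 mg/mL / 1267.2 = 0.0009469 mg/mL = 0.947 μg/mL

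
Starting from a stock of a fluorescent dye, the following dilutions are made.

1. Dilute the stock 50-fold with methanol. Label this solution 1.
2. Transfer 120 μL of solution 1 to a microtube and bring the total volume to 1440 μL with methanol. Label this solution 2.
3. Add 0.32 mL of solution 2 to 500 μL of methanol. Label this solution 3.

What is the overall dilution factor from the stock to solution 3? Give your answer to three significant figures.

Step 1: 50-fold → factor 50
Step 2: 120 μL brought to 1440 μL → factor 1440/120 = 12
Step 3: 0.32 mL + 500 μL = 0.82 mL total → factor 0.82/0.32 = 2.5625
Overall dilution factor = 50 × 12 × 2.5625 = 1537.5

1.54 × 10^3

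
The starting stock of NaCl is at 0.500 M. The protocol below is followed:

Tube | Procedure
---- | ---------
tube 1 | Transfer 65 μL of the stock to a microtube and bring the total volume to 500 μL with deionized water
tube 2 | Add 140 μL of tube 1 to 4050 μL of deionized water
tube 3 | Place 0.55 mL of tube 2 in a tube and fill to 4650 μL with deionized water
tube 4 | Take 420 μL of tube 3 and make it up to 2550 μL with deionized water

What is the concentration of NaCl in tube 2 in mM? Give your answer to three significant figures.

2.17 mM

Step 1: 65 μL brought to 500 μL → factor 500/65 = 7.6923
Step 2: 140 μL + 4050 μL = 4190 μL total → factor 4190/140 = 29.929
Dilution factor through tube 2 = 7.6923 × 29.929 = 230.22
[tube 2] = 0.500 M / 230.22 = 0.002172 M = 2.17 mM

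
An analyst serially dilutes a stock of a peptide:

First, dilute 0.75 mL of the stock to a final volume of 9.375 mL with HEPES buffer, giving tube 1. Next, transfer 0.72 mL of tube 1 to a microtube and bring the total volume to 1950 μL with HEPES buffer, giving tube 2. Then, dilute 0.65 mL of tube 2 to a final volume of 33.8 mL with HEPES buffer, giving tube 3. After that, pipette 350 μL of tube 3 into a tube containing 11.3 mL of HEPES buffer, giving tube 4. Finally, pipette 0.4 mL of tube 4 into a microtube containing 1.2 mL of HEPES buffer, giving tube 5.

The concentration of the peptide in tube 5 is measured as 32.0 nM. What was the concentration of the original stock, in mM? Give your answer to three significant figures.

Step 1: 0.75 mL brought to 9.375 mL → factor 9.375/0.75 = 12.5
Step 2: 0.72 mL brought to 1950 μL → factor 1.95/0.72 = 2.7083
Step 3: 0.65 mL brought to 33.8 mL → factor 33.8/0.65 = 52
Step 4: 350 μL + 11.3 mL = 11650 μL total → factor 11650/350 = 33.286
Step 5: 0.4 mL + 1.2 mL = 1.6 mL total → factor 1.6/0.4 = 4
Overall dilution factor = 12.5 × 2.7083 × 52 × 33.286 × 4 = 2.3439 × 10^5
Stock = 32.0 nM × 2.3439 × 10^5 = 7.500 × 10^6 nM = 7.50 mM

7.50 mM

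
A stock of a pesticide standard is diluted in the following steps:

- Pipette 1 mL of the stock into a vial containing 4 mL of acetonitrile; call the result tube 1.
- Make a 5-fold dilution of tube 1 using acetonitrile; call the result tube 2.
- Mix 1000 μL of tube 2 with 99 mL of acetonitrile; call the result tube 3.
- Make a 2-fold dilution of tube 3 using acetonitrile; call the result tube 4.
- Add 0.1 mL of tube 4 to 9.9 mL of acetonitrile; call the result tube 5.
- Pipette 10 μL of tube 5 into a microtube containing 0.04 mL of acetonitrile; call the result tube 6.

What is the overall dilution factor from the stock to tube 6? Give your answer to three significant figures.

Step 1: 1 mL + 4 mL = 5 mL total → factor 5/1 = 5
Step 2: 5-fold → factor 5
Step 3: 1000 μL + 99 mL = 1 × 10^5 μL total → factor 1 × 10^5/1000 = 100
Step 4: 2-fold → factor 2
Step 5: 0.1 mL + 9.9 mL = 10 mL total → factor 10/0.1 = 100
Step 6: 10 μL + 0.04 mL = 50 μL total → factor 50/10 = 5
Overall dilution factor = 5 × 5 × 100 × 2 × 100 × 5 = 2.5 × 10^6

2.50 × 10^6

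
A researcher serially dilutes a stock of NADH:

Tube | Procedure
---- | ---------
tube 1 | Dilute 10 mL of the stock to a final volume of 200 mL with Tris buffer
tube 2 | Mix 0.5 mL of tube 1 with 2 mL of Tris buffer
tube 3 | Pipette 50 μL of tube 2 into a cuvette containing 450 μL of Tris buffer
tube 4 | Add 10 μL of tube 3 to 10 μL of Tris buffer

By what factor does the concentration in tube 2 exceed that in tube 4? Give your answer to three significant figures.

Step 1: 10 mL brought to 200 mL → factor 200/10 = 20
Step 2: 0.5 mL + 2 mL = 2.5 mL total → factor 2.5/0.5 = 5
Step 3: 50 μL + 450 μL = 500 μL total → factor 500/50 = 10
Step 4: 10 μL + 10 μL = 20 μL total → factor 20/10 = 2
Dilution factor to tube 2 = 100; to tube 4 = 2000
[tube 2]/[tube 4] = (factor to tube 4)/(factor to tube 2) = 2000/100 = 20.0

20.0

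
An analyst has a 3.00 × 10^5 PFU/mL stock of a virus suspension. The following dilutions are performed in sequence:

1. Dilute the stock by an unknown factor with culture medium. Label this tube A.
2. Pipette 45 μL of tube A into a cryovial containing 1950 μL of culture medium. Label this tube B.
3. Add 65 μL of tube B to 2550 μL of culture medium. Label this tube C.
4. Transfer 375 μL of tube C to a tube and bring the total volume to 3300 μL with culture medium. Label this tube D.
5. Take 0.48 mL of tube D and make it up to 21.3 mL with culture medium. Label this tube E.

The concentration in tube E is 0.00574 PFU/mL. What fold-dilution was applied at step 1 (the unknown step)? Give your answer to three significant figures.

75.0-fold

Step 1: unknown factor x
Step 2: 45 μL + 1950 μL = 1995 μL total → factor 1995/45 = 44.333
Step 3: 65 μL + 2550 μL = 2615 μL total → factor 2615/65 = 40.231
Step 4: 375 μL brought to 3300 μL → factor 3300/375 = 8.8
Step 5: 0.48 mL brought to 21.3 mL → factor 21.3/0.48 = 44.375
Product of known-step factors = 6.9648 × 10^5
Overall factor = 3.00 × 10^5 PFU/mL / (0.00574 PFU/mL) = 5.2265 × 10^7
x = 5.2265 × 10^7 / 6.9648 × 10^5 = 75.0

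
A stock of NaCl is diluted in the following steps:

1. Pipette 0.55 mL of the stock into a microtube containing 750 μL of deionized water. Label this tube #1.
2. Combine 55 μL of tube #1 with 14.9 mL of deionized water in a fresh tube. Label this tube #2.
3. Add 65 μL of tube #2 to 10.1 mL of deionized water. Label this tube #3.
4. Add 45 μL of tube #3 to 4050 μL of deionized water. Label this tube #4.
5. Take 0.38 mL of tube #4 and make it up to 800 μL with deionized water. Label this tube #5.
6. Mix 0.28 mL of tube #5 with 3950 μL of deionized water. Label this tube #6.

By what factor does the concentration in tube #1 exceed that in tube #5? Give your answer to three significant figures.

Step 1: 0.55 mL + 750 μL = 1.3 mL total → factor 1.3/0.55 = 2.3636
Step 2: 55 μL + 14.9 mL = 14955 μL total → factor 14955/55 = 271.91
Step 3: 65 μL + 10.1 mL = 10165 μL total → factor 10165/65 = 156.38
Step 4: 45 μL + 4050 μL = 4095 μL total → factor 4095/45 = 91
Step 5: 0.38 mL brought to 800 μL → factor 0.8/0.38 = 2.1053
Dilution factor to tube #1 = 2.3636; to tube #5 = 1.9255 × 10^7
[tube #1]/[tube #5] = (factor to tube #5)/(factor to tube #1) = 1.9255 × 10^7/2.3636 = 8.15 × 10^6

8.15 × 10^6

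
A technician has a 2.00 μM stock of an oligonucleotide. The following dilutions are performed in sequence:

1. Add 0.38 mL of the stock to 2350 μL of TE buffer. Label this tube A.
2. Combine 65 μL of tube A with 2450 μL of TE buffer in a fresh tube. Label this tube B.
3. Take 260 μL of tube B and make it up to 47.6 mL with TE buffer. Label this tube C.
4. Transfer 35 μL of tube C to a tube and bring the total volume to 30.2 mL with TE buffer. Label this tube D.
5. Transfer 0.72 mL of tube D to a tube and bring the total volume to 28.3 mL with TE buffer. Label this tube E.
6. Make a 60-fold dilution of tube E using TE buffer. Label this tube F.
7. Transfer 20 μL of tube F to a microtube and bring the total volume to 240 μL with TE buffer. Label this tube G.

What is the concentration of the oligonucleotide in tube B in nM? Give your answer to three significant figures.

Step 1: 0.38 mL + 2350 μL = 2.73 mL total → factor 2.73/0.38 = 7.1842
Step 2: 65 μL + 2450 μL = 2515 μL total → factor 2515/65 = 38.692
Dilution factor through tube B = 7.1842 × 38.692 = 277.97
[tube B] = 2.00 μM / 277.97 = 0.007195 μM = 7.19 nM

7.19 nM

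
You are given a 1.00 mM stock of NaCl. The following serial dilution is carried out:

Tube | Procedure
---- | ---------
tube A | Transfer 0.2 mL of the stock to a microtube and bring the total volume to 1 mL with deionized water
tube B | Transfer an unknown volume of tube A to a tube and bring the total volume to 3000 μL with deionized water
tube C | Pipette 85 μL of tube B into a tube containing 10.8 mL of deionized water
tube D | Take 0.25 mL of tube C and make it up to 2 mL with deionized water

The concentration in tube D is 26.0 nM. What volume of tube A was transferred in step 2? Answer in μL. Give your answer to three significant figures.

400 μL

Step 1: 0.2 mL brought to 1 mL → factor 1/0.2 = 5
Step 2: v brought to 3000 μL → factor = 3000 μL/v
Step 3: 85 μL + 10.8 mL = 10885 μL total → factor 10885/85 = 128.06
Step 4: 0.25 mL brought to 2 mL → factor 2/0.25 = 8
Product of known-step factors = 5122.4
Overall factor = 1.00 mM / (26.0 nM) = 38462
Step-2 factor = 38462 / 5122.4 = 7.5086
v = 3000 μL / 7.5086 = 400 μL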